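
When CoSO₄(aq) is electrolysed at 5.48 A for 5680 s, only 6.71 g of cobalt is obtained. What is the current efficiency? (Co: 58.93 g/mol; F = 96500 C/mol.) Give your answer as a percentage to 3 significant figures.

70.6%

Q = 5.48 × 5680 = 31130 C
n(e⁻) = 31130 / 96500 = 0.3226 mol
Co²⁺ + 2e⁻ → Co, so theoretical n(Co) = 0.1613 mol → 9.505 g
Efficiency = 6.71 / 9.505 = 0.7059 = 70.6%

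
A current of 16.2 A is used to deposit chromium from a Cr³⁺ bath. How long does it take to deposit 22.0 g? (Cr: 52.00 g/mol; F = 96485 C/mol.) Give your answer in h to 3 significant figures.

2.10 h

n(Cr) = 22.0 / 52.00 = 0.4231 mol
Cr³⁺ + 3e⁻ → Cr, so n(e⁻) = 3 × 0.4231 = 1.269 mol
Q = 1.269 × 96485 = 1.224×10^5 C
t = Q / I = 1.224×10^5 / 16.2 = 7556 s = 2.10 h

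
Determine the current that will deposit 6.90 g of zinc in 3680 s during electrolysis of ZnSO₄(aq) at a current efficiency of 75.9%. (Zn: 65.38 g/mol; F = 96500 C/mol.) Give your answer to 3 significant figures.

n(Zn) = 6.90 / 65.38 = 0.1055 mol
Zn²⁺ + 2e⁻ → Zn, so n(e⁻) = 2 × 0.1055 = 0.2110 mol
Q = 0.2110 × 96500 / 0.759 = 26830 C
I = Q / t = 26830 / 3680 s = 7.29 A

7.29 A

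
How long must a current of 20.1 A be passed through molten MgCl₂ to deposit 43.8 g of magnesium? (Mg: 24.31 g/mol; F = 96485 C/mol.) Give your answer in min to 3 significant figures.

288 min

n(Mg) = 43.8 / 24.31 = 1.802 mol
Mg²⁺ + 2e⁻ → Mg, so n(e⁻) = 2 × 1.802 = 3.604 mol
Q = 3.604 × 96485 = 3.477×10^5 C
t = Q / I = 3.477×10^5 / 20.1 = 17300 s = 288 min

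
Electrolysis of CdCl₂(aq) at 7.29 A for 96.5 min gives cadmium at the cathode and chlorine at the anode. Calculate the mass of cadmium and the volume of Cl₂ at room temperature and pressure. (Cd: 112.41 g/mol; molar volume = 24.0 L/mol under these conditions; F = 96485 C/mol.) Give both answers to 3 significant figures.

Q = 7.29 × 5790 = 42210 C; n(e⁻) = 42210 / 96485 = 0.4375 mol
Cathode: Cd²⁺ + 2e⁻ → Cd → n(Cd) = 0.4375/2 = 0.2188 mol → 24.6 g
Anode: 2Cl⁻ → Cl₂ + 2e⁻ → n(Cl₂) = 0.4375/2 = 0.2188 mol → 5.25 L

24.6 g Cd; 5.25 L Cl₂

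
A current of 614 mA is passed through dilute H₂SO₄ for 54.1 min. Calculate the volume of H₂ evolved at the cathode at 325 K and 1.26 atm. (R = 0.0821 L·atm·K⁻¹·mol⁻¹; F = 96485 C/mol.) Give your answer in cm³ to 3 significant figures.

219 cm³

Q = It = 0.614 × 3246 = 1993 C
Moles of electrons = 1993 / 96485 = 0.02066 mol
2H⁺ + 2e⁻ → H₂, so n(H₂) = 0.02066 / 2 = 0.01033 mol
V = nRT/P = 0.01033 × 0.0821 × 325 / 1.26 = 0.2188 L
= 219 cm³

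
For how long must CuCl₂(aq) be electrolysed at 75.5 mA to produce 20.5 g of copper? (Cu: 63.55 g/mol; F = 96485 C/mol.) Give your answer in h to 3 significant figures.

n(Cu) = 20.5 / 63.55 = 0.3226 mol
Cu²⁺ + 2e⁻ → Cu, so n(e⁻) = 2 × 0.3226 = 0.6452 mol
Q = 0.6452 × 96485 = 62250 C
t = Q / I = 62250 / 0.0755 = 8.245×10^5 s = 229 h

229 h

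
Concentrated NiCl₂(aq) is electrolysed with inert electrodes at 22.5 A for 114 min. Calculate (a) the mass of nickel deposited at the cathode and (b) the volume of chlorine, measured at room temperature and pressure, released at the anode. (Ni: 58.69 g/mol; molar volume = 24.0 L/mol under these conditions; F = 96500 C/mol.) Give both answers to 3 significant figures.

Q = 22.5 × 6840 = 1.539×10^5 C; n(e⁻) = 1.539×10^5 / 96500 = 1.595 mol
Cathode: Ni²⁺ + 2e⁻ → Ni → n(Ni) = 1.595/2 = 0.7975 mol → 46.8 g
Anode: 2Cl⁻ → Cl₂ + 2e⁻ → n(Cl₂) = 1.595/2 = 0.7975 mol → 19.1 L

46.8 g Ni; 19.1 L Cl₂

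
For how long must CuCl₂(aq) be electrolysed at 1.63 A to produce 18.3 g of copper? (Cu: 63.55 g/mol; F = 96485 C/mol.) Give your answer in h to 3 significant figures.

9.47 h

n(Cu) = 18.3 / 63.55 = 0.2880 mol
Cu²⁺ + 2e⁻ → Cu, so n(e⁻) = 2 × 0.2880 = 0.5760 mol
Q = 0.5760 × 96485 = 55580 C
t = Q / I = 55580 / 1.63 = 34100 s = 9.47 h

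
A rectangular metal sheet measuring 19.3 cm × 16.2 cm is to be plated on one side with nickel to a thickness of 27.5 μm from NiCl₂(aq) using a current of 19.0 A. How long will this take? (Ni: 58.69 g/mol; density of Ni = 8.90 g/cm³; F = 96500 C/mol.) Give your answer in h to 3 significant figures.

Plated area = 19.3 × 16.2 = 312.7 cm²
Volume = 312.7 × 27.5×10⁻⁴ cm = 0.8599 cm³
m(Ni) = 0.8599 × 8.90 = 7.653 g
n(Ni) = 7.653 / 58.69 = 0.1304 mol; n(e⁻) = 2 × 0.1304 = 0.2608 mol
Q = 0.2608 × 96500 = 25170 C
t = 25170 / 19.0 = 1325 s = 0.368 h

0.368 h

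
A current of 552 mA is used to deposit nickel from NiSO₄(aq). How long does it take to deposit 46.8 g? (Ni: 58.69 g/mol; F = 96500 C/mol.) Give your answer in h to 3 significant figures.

n(Ni) = 46.8 / 58.69 = 0.7974 mol
Ni²⁺ + 2e⁻ → Ni, so n(e⁻) = 2 × 0.7974 = 1.595 mol
Q = 1.595 × 96500 = 1.539×10^5 C
t = Q / I = 1.539×10^5 / 0.552 = 2.788×10^5 s = 77.4 h

77.4 h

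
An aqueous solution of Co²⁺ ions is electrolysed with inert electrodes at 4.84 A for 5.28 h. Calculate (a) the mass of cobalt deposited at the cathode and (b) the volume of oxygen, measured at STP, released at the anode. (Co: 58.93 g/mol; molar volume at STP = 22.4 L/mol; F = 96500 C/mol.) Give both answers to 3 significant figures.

Q = 4.84 × 19008 = 92000 C; n(e⁻) = 92000 / 96500 = 0.9534 mol
Cathode: Co²⁺ + 2e⁻ → Co → n(Co) = 0.9534/2 = 0.4767 mol → 28.1 g
Anode: 2H₂O → O₂ + 4H⁺ + 4e⁻ → n(O₂) = 0.9534/4 = 0.2384 mol → 5.34 L

28.1 g Co; 5.34 L O₂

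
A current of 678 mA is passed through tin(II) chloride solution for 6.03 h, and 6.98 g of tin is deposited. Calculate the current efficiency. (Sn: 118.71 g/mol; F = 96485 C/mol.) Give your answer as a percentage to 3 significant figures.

77.1%

Q = 0.678 × 21708 = 14720 C
n(e⁻) = 14720 / 96485 = 0.1526 mol
Sn²⁺ + 2e⁻ → Sn, so theoretical n(Sn) = 0.07630 mol → 9.058 g
Efficiency = 6.98 / 9.058 = 0.7706 = 77.1%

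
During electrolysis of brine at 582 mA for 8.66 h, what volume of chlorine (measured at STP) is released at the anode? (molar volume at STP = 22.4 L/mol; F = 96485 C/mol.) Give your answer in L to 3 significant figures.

2.11 L

Q = 0.582 A × 31176 s = 18140 C
n(e⁻) = Q/F = 18140/96485 = 0.1880 mol
2Cl⁻ → Cl₂ + 2e⁻, so n(Cl₂) = 0.1880 / 2 = 0.09400 mol
V = 0.09400 × 22.4 = 2.106 L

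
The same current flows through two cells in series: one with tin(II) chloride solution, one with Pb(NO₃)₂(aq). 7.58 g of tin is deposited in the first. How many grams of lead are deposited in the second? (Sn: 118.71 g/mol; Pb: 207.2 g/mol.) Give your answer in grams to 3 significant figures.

n(Sn) = 7.58 / 118.71 = 0.06385 mol
Sn²⁺ + 2e⁻ → Sn, so n(e⁻) = 2 × 0.06385 = 0.1277 mol
Same current for the same time ⇒ same n(e⁻) = 0.1277 mol in both cells.
Pb²⁺ + 2e⁻ → Pb, so n(Pb) = 0.1277 / 2 = 0.06385 mol
m(Pb) = 0.06385 × 207.2 = 13.2 g

13.2 g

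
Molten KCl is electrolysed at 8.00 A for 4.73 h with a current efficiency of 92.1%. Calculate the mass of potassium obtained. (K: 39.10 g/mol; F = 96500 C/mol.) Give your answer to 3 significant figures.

Q = 8.00 × 17028 = 1.362×10^5 C
n(e⁻) = 1.362×10^5 / 96500 = 1.411 mol
K⁺ + e⁻ → K, so theoretical m(K) = 1.411 × 39.10 = 55.17 g
Actual mass = 92.1% × 55.17 = 50.8 g

50.8 g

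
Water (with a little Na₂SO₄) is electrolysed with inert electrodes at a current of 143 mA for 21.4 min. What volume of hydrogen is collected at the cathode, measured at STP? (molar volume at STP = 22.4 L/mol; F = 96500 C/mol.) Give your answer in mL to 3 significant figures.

21.3 mL

Q = 0.143 A × 1284 s = 183.6 C
n(e⁻) = Q/F = 183.6/96500 = 0.001903 mol
2H⁺ + 2e⁻ → H₂, so n(H₂) = 0.001903 / 2 = 9.515×10^-4 mol
V = 9.515×10^-4 × 22.4 = 0.02131 L
= 21.3 mL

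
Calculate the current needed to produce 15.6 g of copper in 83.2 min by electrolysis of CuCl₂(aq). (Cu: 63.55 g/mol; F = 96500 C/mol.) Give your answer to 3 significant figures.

n(Cu) = 15.6 / 63.55 = 0.2455 mol
Cu²⁺ + 2e⁻ → Cu, so n(e⁻) = 2 × 0.2455 = 0.4910 mol
Q = 0.4910 × 96500 = 47380 C
I = Q / t = 47380 / 4992 s = 9.49 A

9.49 A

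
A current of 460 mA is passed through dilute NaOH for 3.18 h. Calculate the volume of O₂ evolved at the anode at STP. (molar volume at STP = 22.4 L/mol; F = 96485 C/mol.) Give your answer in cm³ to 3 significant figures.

306 cm³

Charge passed = 0.460 × 11448 = 5266 C
n(e⁻) = Q/F = 5266/96485 = 0.05458 mol
2H₂O → O₂ + 4H⁺ + 4e⁻, so n(O₂) = 0.05458 / 4 = 0.01365 mol
V = 0.01365 × 22.4 = 0.3058 L
= 306 cm³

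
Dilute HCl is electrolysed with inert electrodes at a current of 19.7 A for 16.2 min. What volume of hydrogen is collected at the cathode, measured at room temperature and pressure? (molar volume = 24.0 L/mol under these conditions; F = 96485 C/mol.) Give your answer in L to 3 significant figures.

Charge passed = 19.7 × 972 = 19150 C
n(e⁻) = 19150 / 96485 = 0.1985 mol
2H⁺ + 2e⁻ → H₂, so n(H₂) = 0.1985 / 2 = 0.09925 mol
V = 0.09925 × 24.0 = 2.382 L

2.38 L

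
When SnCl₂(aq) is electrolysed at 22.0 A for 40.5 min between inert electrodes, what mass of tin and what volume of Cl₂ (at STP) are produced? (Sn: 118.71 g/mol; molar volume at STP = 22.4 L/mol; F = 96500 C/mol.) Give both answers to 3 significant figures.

32.9 g Sn; 6.20 L Cl₂

Q = 22.0 × 2430 = 53460 C; n(e⁻) = 53460 / 96500 = 0.5540 mol
Cathode: Sn²⁺ + 2e⁻ → Sn → n(Sn) = 0.5540/2 = 0.2770 mol → 32.9 g
Anode: 2Cl⁻ → Cl₂ + 2e⁻ → n(Cl₂) = 0.5540/2 = 0.2770 mol → 6.20 L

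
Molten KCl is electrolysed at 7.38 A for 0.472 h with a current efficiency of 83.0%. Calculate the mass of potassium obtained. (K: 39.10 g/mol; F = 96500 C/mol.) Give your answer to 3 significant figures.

Q = 7.38 × 1699.2 = 12540 C
n(e⁻) = 12540 / 96500 = 0.1299 mol
K⁺ + e⁻ → K, so theoretical m(K) = 0.1299 × 39.10 = 5.079 g
Actual mass = 83.0% × 5.079 = 4.22 g

4.22 g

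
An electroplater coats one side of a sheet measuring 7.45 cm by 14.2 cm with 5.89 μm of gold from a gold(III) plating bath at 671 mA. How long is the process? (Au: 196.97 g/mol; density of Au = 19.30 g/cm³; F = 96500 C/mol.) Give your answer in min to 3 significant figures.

Plated area = 7.45 × 14.2 = 105.8 cm²
Volume = 105.8 × 5.89×10⁻⁴ cm = 0.06232 cm³
m(Au) = 0.06232 × 19.30 = 1.203 g
n(Au) = 1.203 / 196.97 = 0.006108 mol; n(e⁻) = 3 × 0.006108 = 0.01832 mol
Q = 0.01832 × 96500 = 1768 C
t = 1768 / 0.671 = 2635 s = 43.9 min

43.9 min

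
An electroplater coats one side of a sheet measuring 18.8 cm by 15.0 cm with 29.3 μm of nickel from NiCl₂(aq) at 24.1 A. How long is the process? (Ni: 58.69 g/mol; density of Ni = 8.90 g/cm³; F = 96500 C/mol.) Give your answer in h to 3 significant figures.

Plated area = 18.8 × 15.0 = 282.0 cm²
Volume = 282.0 × 29.3×10⁻⁴ cm = 0.8263 cm³
m(Ni) = 0.8263 × 8.90 = 7.354 g
n(Ni) = 7.354 / 58.69 = 0.1253 mol; n(e⁻) = 2 × 0.1253 = 0.2506 mol
Q = 0.2506 × 96500 = 24180 C
t = 24180 / 24.1 = 1003 s = 0.279 h

0.279 h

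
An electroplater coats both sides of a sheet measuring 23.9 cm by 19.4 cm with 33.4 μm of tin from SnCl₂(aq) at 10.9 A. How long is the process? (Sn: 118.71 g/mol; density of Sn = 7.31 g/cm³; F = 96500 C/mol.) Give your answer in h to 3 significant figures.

Plated area = 2 × 23.9 × 19.4 = 927.3 cm²
Volume = 927.3 × 33.4×10⁻⁴ cm = 3.097 cm³
m(Sn) = 3.097 × 7.31 = 22.64 g
n(Sn) = 22.64 / 118.71 = 0.1907 mol; n(e⁻) = 2 × 0.1907 = 0.3814 mol
Q = 0.3814 × 96500 = 36810 C
t = 36810 / 10.9 = 3377 s = 0.938 h

0.938 h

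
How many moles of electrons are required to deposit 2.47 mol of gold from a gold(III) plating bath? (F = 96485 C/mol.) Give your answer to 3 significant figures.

7.41 mol

Au³⁺ + 3e⁻ → Au, so n(e⁻) = 3 × 2.47 = 7.410 mol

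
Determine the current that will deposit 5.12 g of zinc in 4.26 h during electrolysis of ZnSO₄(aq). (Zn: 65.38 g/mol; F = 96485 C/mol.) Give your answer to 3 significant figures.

0.985 A

n(Zn) = 5.12 / 65.38 = 0.07831 mol
Zn²⁺ + 2e⁻ → Zn, so n(e⁻) = 2 × 0.07831 = 0.1566 mol
Q = 0.1566 × 96485 = 15110 C
I = Q / t = 15110 / 15336 s = 0.985 A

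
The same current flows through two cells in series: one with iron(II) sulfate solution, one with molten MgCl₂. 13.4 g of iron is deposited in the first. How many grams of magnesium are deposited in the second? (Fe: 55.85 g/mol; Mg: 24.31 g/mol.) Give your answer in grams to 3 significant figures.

n(Fe) = 13.4 / 55.85 = 0.2399 mol
Fe²⁺ + 2e⁻ → Fe, so n(e⁻) = 2 × 0.2399 = 0.4798 mol
Same current for the same time ⇒ same n(e⁻) = 0.4798 mol in both cells.
Mg²⁺ + 2e⁻ → Mg, so n(Mg) = 0.4798 / 2 = 0.2399 mol
m(Mg) = 0.2399 × 24.31 = 5.83 g

5.83 g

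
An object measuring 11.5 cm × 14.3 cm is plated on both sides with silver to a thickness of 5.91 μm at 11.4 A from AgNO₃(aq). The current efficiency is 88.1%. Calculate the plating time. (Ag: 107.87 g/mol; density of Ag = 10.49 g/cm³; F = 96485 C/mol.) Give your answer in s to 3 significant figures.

Plated area = 2 × 11.5 × 14.3 = 328.9 cm²
Volume = 328.9 × 5.91×10⁻⁴ cm = 0.1944 cm³
m(Ag) = 0.1944 × 10.49 = 2.039 g
n(Ag) = 2.039 / 107.87 = 0.01890 mol; n(e⁻) = 0.01890 mol
Q = 0.01890 × 96485 / 0.881 = 2070 C
t = 2070 / 11.4 = 181.6 s

182 s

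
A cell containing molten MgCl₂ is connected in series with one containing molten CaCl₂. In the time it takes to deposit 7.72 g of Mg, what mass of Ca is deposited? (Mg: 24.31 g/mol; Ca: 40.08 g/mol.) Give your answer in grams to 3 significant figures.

n(Mg) = 7.72 / 24.31 = 0.3176 mol
Mg²⁺ + 2e⁻ → Mg, so n(e⁻) = 2 × 0.3176 = 0.6352 mol
The cells are in series, so the same charge (and hence the same n(e⁻) = 0.6352 mol) passes through both.
Ca²⁺ + 2e⁻ → Ca, so n(Ca) = 0.6352 / 2 = 0.3176 mol
m(Ca) = 0.3176 × 40.08 = 12.7 g

12.7 g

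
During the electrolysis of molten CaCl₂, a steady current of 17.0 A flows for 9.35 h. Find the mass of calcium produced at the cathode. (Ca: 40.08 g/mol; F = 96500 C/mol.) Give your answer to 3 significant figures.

Q = It = 17.0 × 33660 = 5.722×10^5 C
n(e⁻) = Q/F = 5.722×10^5/96500 = 5.930 mol
Ca²⁺ + 2e⁻ → Ca, so n(Ca) = 5.930 / 2 = 2.965 mol
m = 2.965 × 40.08 = 119 g

119 g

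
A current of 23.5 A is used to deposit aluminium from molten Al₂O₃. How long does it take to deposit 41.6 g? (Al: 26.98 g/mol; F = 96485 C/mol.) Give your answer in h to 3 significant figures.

5.28 h

n(Al) = 41.6 / 26.98 = 1.542 mol
Al³⁺ + 3e⁻ → Al, so n(e⁻) = 3 × 1.542 = 4.626 mol
Q = 4.626 × 96485 = 4.463×10^5 C
t = Q / I = 4.463×10^5 / 23.5 = 18990 s = 5.28 h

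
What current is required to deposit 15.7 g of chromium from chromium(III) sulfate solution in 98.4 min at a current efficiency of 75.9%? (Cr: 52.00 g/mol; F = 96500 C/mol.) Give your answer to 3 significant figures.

19.5 A

n(Cr) = 15.7 / 52.00 = 0.3019 mol
Cr³⁺ + 3e⁻ → Cr, so n(e⁻) = 3 × 0.3019 = 0.9057 mol
Q = 0.9057 × 96500 / 0.759 = 1.152×10^5 C
I = Q / t = 1.152×10^5 / 5904 s = 19.5 A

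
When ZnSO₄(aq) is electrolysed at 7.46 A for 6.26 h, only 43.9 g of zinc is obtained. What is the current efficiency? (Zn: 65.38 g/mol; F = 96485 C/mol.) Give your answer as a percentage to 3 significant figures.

77.1%

Q = 7.46 × 22536 = 1.681×10^5 C
n(e⁻) = 1.681×10^5 / 96485 = 1.742 mol
Zn²⁺ + 2e⁻ → Zn, so theoretical n(Zn) = 0.8710 mol → 56.95 g
Efficiency = 43.9 / 56.95 = 0.7709 = 77.1%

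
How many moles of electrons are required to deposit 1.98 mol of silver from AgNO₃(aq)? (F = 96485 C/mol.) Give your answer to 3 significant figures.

1.98 mol

Ag⁺ + e⁻ → Ag, so n(e⁻) = 1 × 1.98 = 1.980 mol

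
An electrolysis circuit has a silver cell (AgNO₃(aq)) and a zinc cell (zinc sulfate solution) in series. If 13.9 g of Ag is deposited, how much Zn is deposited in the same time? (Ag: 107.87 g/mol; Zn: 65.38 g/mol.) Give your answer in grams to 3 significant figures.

4.21 g

n(Ag) = 13.9 / 107.87 = 0.1289 mol
Ag⁺ + e⁻ → Ag, so n(e⁻) = 0.1289 mol
Same current for the same time ⇒ same n(e⁻) = 0.1289 mol in both cells.
Zn²⁺ + 2e⁻ → Zn, so n(Zn) = 0.1289 / 2 = 0.06445 mol
m(Zn) = 0.06445 × 65.38 = 4.21 g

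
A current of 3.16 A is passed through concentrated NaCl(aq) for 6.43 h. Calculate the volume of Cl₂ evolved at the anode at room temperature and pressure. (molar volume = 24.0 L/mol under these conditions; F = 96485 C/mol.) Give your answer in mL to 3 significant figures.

Charge passed = 3.16 × 23148 = 73150 C
Moles of electrons = 73150 / 96485 = 0.7581 mol
2Cl⁻ → Cl₂ + 2e⁻, so n(Cl₂) = 0.7581 / 2 = 0.3791 mol
V = 0.3791 × 24.0 = 9.098 L
= 9100 mL

9100 mL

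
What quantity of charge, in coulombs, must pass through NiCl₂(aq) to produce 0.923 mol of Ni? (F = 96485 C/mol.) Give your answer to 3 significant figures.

Ni²⁺ + 2e⁻ → Ni, so n(e⁻) = 2 × 0.923 = 1.846 mol
Q = 1.846 × 96485 = 1.781×10^5 C

1.78×10^5 C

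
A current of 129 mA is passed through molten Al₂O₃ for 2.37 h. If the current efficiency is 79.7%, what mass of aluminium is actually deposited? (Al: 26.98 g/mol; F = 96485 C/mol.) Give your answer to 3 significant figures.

Q = 0.129 × 8532 = 1101 C
n(e⁻) = 1101 / 96485 = 0.01141 mol
Al³⁺ + 3e⁻ → Al, so theoretical m(Al) = 0.003803 × 26.98 = 0.1026 g
Actual mass = 79.7% × 0.1026 = 0.0818 g

0.0818 g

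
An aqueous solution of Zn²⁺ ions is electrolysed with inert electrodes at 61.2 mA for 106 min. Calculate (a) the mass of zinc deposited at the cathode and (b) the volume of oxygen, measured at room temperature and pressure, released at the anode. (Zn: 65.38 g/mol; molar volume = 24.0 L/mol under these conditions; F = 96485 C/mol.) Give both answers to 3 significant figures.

0.132 g Zn; 0.0242 L O₂

Q = 0.0612 × 6360 = 389.2 C; n(e⁻) = 389.2 / 96485 = 0.004034 mol
Cathode: Zn²⁺ + 2e⁻ → Zn → n(Zn) = 0.004034/2 = 0.002017 mol → 0.132 g
Anode: 2H₂O → O₂ + 4H⁺ + 4e⁻ → n(O₂) = 0.004034/4 = 0.001009 mol → 0.0242 L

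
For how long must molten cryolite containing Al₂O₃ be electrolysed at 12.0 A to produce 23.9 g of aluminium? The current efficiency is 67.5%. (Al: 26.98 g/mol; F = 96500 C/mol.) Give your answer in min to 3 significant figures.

n(Al) = 23.9 / 26.98 = 0.8858 mol
Al³⁺ + 3e⁻ → Al, so n(e⁻) = 3 × 0.8858 = 2.657 mol
Q = 2.657 × 96500 / 0.675 = 3.799×10^5 C
t = Q / I = 3.799×10^5 / 12.0 = 31660 s = 528 min

528 min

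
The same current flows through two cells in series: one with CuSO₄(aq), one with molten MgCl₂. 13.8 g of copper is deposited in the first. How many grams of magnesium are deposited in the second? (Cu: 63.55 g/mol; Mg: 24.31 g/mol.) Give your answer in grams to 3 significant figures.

n(Cu) = 13.8 / 63.55 = 0.2172 mol
Cu²⁺ + 2e⁻ → Cu, so n(e⁻) = 2 × 0.2172 = 0.4344 mol
In series, the same 0.4344 mol of electrons flows through the second cell.
Mg²⁺ + 2e⁻ → Mg, so n(Mg) = 0.4344 / 2 = 0.2172 mol
m(Mg) = 0.2172 × 24.31 = 5.28 g

5.28 g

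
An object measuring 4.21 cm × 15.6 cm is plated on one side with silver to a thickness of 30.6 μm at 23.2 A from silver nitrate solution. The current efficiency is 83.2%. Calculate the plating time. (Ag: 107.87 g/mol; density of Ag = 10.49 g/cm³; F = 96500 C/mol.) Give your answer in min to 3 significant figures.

1.63 min

Plated area = 4.21 × 15.6 = 65.68 cm²
Volume = 65.68 × 30.6×10⁻⁴ cm = 0.2010 cm³
m(Ag) = 0.2010 × 10.49 = 2.108 g
n(Ag) = 2.108 / 107.87 = 0.01954 mol; n(e⁻) = 0.01954 mol
Q = 0.01954 × 96500 / 0.832 = 2266 C
t = 2266 / 23.2 = 97.67 s = 1.63 min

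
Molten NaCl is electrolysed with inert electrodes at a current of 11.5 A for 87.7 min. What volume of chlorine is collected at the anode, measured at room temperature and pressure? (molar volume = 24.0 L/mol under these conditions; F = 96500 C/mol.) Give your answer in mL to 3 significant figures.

Q = 11.5 A × 5262 s = 60510 C
n(e⁻) = 60510 / 96500 = 0.6270 mol
2Cl⁻ → Cl₂ + 2e⁻, so n(Cl₂) = 0.6270 / 2 = 0.3135 mol
V = 0.3135 × 24.0 = 7.524 L
= 7520 mL

7520 mL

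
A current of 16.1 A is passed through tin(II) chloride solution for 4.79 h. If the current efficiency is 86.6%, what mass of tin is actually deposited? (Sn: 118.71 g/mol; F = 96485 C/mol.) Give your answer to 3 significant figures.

148 g

Q = 16.1 × 17244 = 2.776×10^5 C
n(e⁻) = 2.776×10^5 / 96485 = 2.877 mol
Sn²⁺ + 2e⁻ → Sn, so theoretical m(Sn) = 1.439 × 118.71 = 170.8 g
Actual mass = 86.6% × 170.8 = 148 g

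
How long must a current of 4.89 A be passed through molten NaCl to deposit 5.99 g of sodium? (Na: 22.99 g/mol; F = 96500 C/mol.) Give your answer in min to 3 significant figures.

85.7 min

n(Na) = 5.99 / 22.99 = 0.2605 mol
Na⁺ + e⁻ → Na, so n(e⁻) = 0.2605 mol
Q = 0.2605 × 96500 = 25140 C
t = Q / I = 25140 / 4.89 = 5141 s = 85.7 min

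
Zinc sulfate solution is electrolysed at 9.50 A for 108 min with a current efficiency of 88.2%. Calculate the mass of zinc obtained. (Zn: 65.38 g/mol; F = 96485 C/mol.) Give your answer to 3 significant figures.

Q = 9.50 × 6480 = 61560 C
n(e⁻) = 61560 / 96485 = 0.6380 mol
Zn²⁺ + 2e⁻ → Zn, so theoretical m(Zn) = 0.3190 × 65.38 = 20.86 g
Actual mass = 88.2% × 20.86 = 18.4 g

18.4 g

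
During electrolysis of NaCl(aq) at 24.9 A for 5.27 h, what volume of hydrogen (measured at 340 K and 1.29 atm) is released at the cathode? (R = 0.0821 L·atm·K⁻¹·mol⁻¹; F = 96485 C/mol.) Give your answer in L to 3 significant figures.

Charge passed = 24.9 × 18972 = 4.724×10^5 C
n(e⁻) = 4.724×10^5 / 96485 = 4.896 mol
2H⁺ + 2e⁻ → H₂, so n(H₂) = 4.896 / 2 = 2.448 mol
V = nRT/P = 2.448 × 0.0821 × 340 / 1.29 = 52.97 L

53.0 L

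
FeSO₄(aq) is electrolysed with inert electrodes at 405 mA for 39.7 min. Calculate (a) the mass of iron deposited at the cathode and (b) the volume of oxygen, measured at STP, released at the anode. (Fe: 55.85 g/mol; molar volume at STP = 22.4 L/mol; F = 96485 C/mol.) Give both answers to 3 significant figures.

0.279 g Fe; 0.0560 L O₂

Q = 0.405 × 2382 = 964.7 C; n(e⁻) = 964.7 / 96485 = 0.009998 mol
Cathode: Fe²⁺ + 2e⁻ → Fe → n(Fe) = 0.009998/2 = 0.004999 mol → 0.279 g
Anode: 2H₂O → O₂ + 4H⁺ + 4e⁻ → n(O₂) = 0.009998/4 = 0.002500 mol → 0.0560 L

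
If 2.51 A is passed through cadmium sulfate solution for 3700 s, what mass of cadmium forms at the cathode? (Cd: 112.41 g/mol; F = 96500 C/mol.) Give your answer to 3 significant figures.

Q = It = 2.51 × 3700 = 9287 C
n(e⁻) = Q/F = 9287/96500 = 0.09624 mol
Cd²⁺ + 2e⁻ → Cd, so n(Cd) = 0.09624 / 2 = 0.04812 mol
m = 0.04812 × 112.41 = 5.41 g

5.41 g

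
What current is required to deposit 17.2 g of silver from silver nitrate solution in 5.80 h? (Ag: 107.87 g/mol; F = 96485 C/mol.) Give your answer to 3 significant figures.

n(Ag) = 17.2 / 107.87 = 0.1595 mol
Ag⁺ + e⁻ → Ag, so n(e⁻) = 0.1595 mol
Q = 0.1595 × 96485 = 15390 C
I = Q / t = 15390 / 20880 s = 0.737 A

0.737 A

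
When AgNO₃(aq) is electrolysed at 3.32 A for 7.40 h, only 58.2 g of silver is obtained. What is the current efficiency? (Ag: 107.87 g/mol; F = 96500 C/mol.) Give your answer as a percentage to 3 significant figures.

Q = 3.32 × 26640 = 88440 C
n(e⁻) = 88440 / 96500 = 0.9165 mol
Ag⁺ + e⁻ → Ag, so theoretical n(Ag) = 0.9165 mol → 98.86 g
Efficiency = 58.2 / 98.86 = 0.5887 = 58.9%

58.9%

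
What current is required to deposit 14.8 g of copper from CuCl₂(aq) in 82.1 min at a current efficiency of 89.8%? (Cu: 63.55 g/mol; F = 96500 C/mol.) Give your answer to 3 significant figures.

10.2 A

n(Cu) = 14.8 / 63.55 = 0.2329 mol
Cu²⁺ + 2e⁻ → Cu, so n(e⁻) = 2 × 0.2329 = 0.4658 mol
Q = 0.4658 × 96500 / 0.898 = 50060 C
I = Q / t = 50060 / 4926 s = 10.2 A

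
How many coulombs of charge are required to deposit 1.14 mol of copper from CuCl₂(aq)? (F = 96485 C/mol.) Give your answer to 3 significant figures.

Cu²⁺ + 2e⁻ → Cu, so n(e⁻) = 2 × 1.14 = 2.280 mol
Q = 2.280 × 96485 = 2.200×10^5 C

2.20×10^5 C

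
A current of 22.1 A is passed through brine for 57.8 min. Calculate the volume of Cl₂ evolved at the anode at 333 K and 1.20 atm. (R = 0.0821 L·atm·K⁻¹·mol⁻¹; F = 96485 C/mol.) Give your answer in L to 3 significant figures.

9.05 L

Q = 22.1 A × 3468 s = 76640 C
n(e⁻) = 76640 / 96485 = 0.7943 mol
2Cl⁻ → Cl₂ + 2e⁻, so n(Cl₂) = 0.7943 / 2 = 0.3972 mol
V = nRT/P = 0.3972 × 0.0821 × 333 / 1.20 = 9.049 L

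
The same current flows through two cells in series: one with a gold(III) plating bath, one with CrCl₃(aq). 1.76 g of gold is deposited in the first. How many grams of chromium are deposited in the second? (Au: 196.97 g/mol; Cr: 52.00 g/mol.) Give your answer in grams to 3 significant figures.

n(Au) = 1.76 / 196.97 = 0.008935 mol
Au³⁺ + 3e⁻ → Au, so n(e⁻) = 3 × 0.008935 = 0.02681 mol
Since the cells are in series, n(e⁻) in the Cr cell is also 0.02681 mol.
Cr³⁺ + 3e⁻ → Cr, so n(Cr) = 0.02681 / 3 = 0.008937 mol
m(Cr) = 0.008937 × 52.00 = 0.465 g

0.465 g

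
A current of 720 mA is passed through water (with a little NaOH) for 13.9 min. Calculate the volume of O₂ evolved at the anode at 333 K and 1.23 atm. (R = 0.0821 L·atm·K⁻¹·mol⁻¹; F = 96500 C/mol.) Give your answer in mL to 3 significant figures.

Charge passed = 0.720 × 834 = 600.5 C
Moles of electrons = 600.5 / 96500 = 0.006223 mol
2H₂O → O₂ + 4H⁺ + 4e⁻, so n(O₂) = 0.006223 / 4 = 0.001556 mol
V = nRT/P = 0.001556 × 0.0821 × 333 / 1.23 = 0.03459 L
= 34.6 mL

34.6 mL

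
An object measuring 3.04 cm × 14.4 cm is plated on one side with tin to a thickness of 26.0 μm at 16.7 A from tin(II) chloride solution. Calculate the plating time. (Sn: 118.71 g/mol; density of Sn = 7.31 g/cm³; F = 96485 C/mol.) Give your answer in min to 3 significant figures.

Plated area = 3.04 × 14.4 = 43.78 cm²
Volume = 43.78 × 26.0×10⁻⁴ cm = 0.1138 cm³
m(Sn) = 0.1138 × 7.31 = 0.8319 g
n(Sn) = 0.8319 / 118.71 = 0.007008 mol; n(e⁻) = 2 × 0.007008 = 0.01402 mol
Q = 0.01402 × 96485 = 1353 C
t = 1353 / 16.7 = 81.02 s = 1.35 min

1.35 min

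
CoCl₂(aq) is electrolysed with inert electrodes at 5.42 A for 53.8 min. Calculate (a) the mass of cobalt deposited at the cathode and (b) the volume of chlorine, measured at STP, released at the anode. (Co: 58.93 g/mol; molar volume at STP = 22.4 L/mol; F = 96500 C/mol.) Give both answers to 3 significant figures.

Q = 5.42 × 3228 = 17500 C; n(e⁻) = 17500 / 96500 = 0.1813 mol
Cathode: Co²⁺ + 2e⁻ → Co → n(Co) = 0.1813/2 = 0.09065 mol → 5.34 g
Anode: 2Cl⁻ → Cl₂ + 2e⁻ → n(Cl₂) = 0.1813/2 = 0.09065 mol → 2.03 L

5.34 g Co; 2.03 L Cl₂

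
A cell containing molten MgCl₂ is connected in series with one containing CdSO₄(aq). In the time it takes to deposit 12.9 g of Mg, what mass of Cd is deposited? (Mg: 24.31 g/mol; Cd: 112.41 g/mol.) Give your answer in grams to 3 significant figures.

59.6 g

n(Mg) = 12.9 / 24.31 = 0.5306 mol
Mg²⁺ + 2e⁻ → Mg, so n(e⁻) = 2 × 0.5306 = 1.061 mol
Since the cells are in series, n(e⁻) in the Cd cell is also 1.061 mol.
Cd²⁺ + 2e⁻ → Cd, so n(Cd) = 1.061 / 2 = 0.5305 mol
m(Cd) = 0.5305 × 112.41 = 59.6 g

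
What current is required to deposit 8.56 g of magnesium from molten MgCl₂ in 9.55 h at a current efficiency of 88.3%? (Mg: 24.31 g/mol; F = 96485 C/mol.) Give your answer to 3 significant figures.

2.24 A

n(Mg) = 8.56 / 24.31 = 0.3521 mol
Mg²⁺ + 2e⁻ → Mg, so n(e⁻) = 2 × 0.3521 = 0.7042 mol
Q = 0.7042 × 96485 / 0.883 = 76950 C
I = Q / t = 76950 / 34380 s = 2.24 A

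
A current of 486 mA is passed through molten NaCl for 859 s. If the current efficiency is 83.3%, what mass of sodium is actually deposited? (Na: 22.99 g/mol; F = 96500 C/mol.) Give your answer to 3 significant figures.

Q = 0.486 × 859 = 417.5 C
n(e⁻) = 417.5 / 96500 = 0.004326 mol
Na⁺ + e⁻ → Na, so theoretical m(Na) = 0.004326 × 22.99 = 0.09945 g
Actual mass = 83.3% × 0.09945 = 0.0828 g

0.0828 g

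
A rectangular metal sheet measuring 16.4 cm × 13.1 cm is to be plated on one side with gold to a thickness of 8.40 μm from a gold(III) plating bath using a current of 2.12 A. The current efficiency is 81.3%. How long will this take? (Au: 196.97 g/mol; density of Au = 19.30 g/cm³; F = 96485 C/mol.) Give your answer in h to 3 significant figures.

0.825 h

Plated area = 16.4 × 13.1 = 214.8 cm²
Volume = 214.8 × 8.40×10⁻⁴ cm = 0.1804 cm³
m(Au) = 0.1804 × 19.30 = 3.482 g
n(Au) = 3.482 / 196.97 = 0.01768 mol; n(e⁻) = 3 × 0.01768 = 0.05304 mol
Q = 0.05304 × 96485 / 0.813 = 6295 C
t = 6295 / 2.12 = 2969 s = 0.825 h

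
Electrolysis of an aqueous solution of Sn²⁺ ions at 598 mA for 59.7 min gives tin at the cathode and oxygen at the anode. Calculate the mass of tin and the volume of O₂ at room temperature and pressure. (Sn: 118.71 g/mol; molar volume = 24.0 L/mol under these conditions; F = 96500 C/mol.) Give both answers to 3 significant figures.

Q = 0.598 × 3582 = 2142 C; n(e⁻) = 2142 / 96500 = 0.02220 mol
Cathode: Sn²⁺ + 2e⁻ → Sn → n(Sn) = 0.02220/2 = 0.01110 mol → 1.32 g
Anode: 2H₂O → O₂ + 4H⁺ + 4e⁻ → n(O₂) = 0.02220/4 = 0.005550 mol → 0.133 L

1.32 g Sn; 0.133 L O₂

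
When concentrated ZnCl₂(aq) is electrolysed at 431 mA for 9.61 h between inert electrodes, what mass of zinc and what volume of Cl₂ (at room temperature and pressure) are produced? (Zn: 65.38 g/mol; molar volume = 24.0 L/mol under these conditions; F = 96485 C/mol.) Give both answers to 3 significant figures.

Q = 0.431 × 34596 = 14910 C; n(e⁻) = 14910 / 96485 = 0.1545 mol
Cathode: Zn²⁺ + 2e⁻ → Zn → n(Zn) = 0.1545/2 = 0.07725 mol → 5.05 g
Anode: 2Cl⁻ → Cl₂ + 2e⁻ → n(Cl₂) = 0.1545/2 = 0.07725 mol → 1.85 L

5.05 g Zn; 1.85 L Cl₂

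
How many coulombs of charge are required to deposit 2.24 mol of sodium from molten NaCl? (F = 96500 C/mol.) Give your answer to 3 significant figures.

2.16×10^5 C

Na⁺ + e⁻ → Na, so n(e⁻) = 1 × 2.24 = 2.240 mol
Q = 2.240 × 96500 = 2.162×10^5 C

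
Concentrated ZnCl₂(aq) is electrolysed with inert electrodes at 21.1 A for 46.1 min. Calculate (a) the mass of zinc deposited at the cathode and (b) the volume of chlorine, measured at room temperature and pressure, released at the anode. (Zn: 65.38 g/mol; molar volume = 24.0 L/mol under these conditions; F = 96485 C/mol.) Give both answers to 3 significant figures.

Q = 21.1 × 2766 = 58360 C; n(e⁻) = 58360 / 96485 = 0.6049 mol
Cathode: Zn²⁺ + 2e⁻ → Zn → n(Zn) = 0.6049/2 = 0.3025 mol → 19.8 g
Anode: 2Cl⁻ → Cl₂ + 2e⁻ → n(Cl₂) = 0.6049/2 = 0.3025 mol → 7.26 L

19.8 g Zn; 7.26 L Cl₂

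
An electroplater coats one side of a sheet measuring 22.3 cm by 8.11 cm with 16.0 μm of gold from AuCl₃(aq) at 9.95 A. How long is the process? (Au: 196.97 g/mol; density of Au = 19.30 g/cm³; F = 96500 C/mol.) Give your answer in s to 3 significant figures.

825 s

Plated area = 22.3 × 8.11 = 180.9 cm²
Volume = 180.9 × 16.0×10⁻⁴ cm = 0.2894 cm³
m(Au) = 0.2894 × 19.30 = 5.585 g
n(Au) = 5.585 / 196.97 = 0.02835 mol; n(e⁻) = 3 × 0.02835 = 0.08505 mol
Q = 0.08505 × 96500 = 8207 C
t = 8207 / 9.95 = 824.8 s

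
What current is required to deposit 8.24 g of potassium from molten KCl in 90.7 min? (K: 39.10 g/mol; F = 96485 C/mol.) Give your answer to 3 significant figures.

n(K) = 8.24 / 39.10 = 0.2107 mol
K⁺ + e⁻ → K, so n(e⁻) = 0.2107 mol
Q = 0.2107 × 96485 = 20330 C
I = Q / t = 20330 / 5442 s = 3.74 A

3.74 A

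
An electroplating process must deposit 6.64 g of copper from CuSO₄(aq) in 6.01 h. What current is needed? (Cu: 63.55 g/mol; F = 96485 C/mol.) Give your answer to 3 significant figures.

0.932 A

n(Cu) = 6.64 / 63.55 = 0.1045 mol
Cu²⁺ + 2e⁻ → Cu, so n(e⁻) = 2 × 0.1045 = 0.2090 mol
Q = 0.2090 × 96485 = 20170 C
I = Q / t = 20170 / 21636 s = 0.932 A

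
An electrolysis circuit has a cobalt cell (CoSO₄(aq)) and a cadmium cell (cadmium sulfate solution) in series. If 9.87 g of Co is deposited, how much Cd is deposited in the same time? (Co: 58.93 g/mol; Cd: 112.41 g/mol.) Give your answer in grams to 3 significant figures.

18.8 g

n(Co) = 9.87 / 58.93 = 0.1675 mol
Co²⁺ + 2e⁻ → Co, so n(e⁻) = 2 × 0.1675 = 0.3350 mol
The cells are in series, so the same charge (and hence the same n(e⁻) = 0.3350 mol) passes through both.
Cd²⁺ + 2e⁻ → Cd, so n(Cd) = 0.3350 / 2 = 0.1675 mol
m(Cd) = 0.1675 × 112.41 = 18.8 g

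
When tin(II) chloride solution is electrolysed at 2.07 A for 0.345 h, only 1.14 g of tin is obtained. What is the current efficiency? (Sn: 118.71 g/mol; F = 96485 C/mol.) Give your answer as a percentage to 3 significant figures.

72.1%

Q = 2.07 × 1242 = 2571 C
n(e⁻) = 2571 / 96485 = 0.02665 mol
Sn²⁺ + 2e⁻ → Sn, so theoretical n(Sn) = 0.01333 mol → 1.582 g
Efficiency = 1.14 / 1.582 = 0.7206 = 72.1%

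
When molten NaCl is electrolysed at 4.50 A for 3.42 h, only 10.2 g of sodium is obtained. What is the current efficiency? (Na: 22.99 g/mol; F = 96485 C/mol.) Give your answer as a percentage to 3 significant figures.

Q = 4.50 × 12312 = 55400 C
n(e⁻) = 55400 / 96485 = 0.5742 mol
Na⁺ + e⁻ → Na, so theoretical n(Na) = 0.5742 mol → 13.20 g
Efficiency = 10.2 / 13.20 = 0.7727 = 77.3%

77.3%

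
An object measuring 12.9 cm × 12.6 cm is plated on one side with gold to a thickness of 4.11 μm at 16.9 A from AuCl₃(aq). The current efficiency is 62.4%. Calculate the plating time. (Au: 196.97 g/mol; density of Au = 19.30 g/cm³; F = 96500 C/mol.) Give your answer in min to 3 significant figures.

Plated area = 12.9 × 12.6 = 162.5 cm²
Volume = 162.5 × 4.11×10⁻⁴ cm = 0.06679 cm³
m(Au) = 0.06679 × 19.30 = 1.289 g
n(Au) = 1.289 / 196.97 = 0.006544 mol; n(e⁻) = 3 × 0.006544 = 0.01963 mol
Q = 0.01963 × 96500 / 0.624 = 3036 C
t = 3036 / 16.9 = 179.6 s = 2.99 min

2.99 min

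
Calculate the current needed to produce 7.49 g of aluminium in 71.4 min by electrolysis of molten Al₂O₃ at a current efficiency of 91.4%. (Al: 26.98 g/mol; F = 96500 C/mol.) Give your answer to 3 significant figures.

n(Al) = 7.49 / 26.98 = 0.2776 mol
Al³⁺ + 3e⁻ → Al, so n(e⁻) = 3 × 0.2776 = 0.8328 mol
Q = 0.8328 × 96500 / 0.914 = 87930 C
I = Q / t = 87930 / 4284 s = 20.5 A

20.5 A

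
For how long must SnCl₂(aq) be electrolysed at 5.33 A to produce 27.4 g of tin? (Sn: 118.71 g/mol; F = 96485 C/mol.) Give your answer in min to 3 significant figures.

n(Sn) = 27.4 / 118.71 = 0.2308 mol
Sn²⁺ + 2e⁻ → Sn, so n(e⁻) = 2 × 0.2308 = 0.4616 mol
Q = 0.4616 × 96485 = 44540 C
t = Q / I = 44540 / 5.33 = 8356 s = 139 min

139 min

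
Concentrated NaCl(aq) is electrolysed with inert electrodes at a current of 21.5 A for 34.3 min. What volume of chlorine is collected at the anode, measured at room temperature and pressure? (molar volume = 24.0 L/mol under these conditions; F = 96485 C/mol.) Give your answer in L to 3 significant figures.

Q = It = 21.5 × 2058 = 44250 C
n(e⁻) = Q/F = 44250/96485 = 0.4586 mol
2Cl⁻ → Cl₂ + 2e⁻, so n(Cl₂) = 0.4586 / 2 = 0.2293 mol
V = 0.2293 × 24.0 = 5.503 L

5.50 L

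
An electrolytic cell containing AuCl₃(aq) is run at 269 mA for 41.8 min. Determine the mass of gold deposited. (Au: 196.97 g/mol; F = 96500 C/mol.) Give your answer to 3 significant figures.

0.459 g

Charge passed = 0.269 × 2508 = 674.7 C
n(e⁻) = Q/F = 674.7/96500 = 0.006992 mol
Au³⁺ + 3e⁻ → Au, so n(Au) = 0.006992 / 3 = 0.002331 mol
m = 0.002331 × 196.97 = 0.459 g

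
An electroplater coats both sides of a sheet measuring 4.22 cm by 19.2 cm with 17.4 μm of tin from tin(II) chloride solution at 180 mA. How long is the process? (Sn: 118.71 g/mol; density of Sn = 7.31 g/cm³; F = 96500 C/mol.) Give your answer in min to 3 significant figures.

Plated area = 2 × 4.22 × 19.2 = 162.0 cm²
Volume = 162.0 × 17.4×10⁻⁴ cm = 0.2819 cm³
m(Sn) = 0.2819 × 7.31 = 2.061 g
n(Sn) = 2.061 / 118.71 = 0.01736 mol; n(e⁻) = 2 × 0.01736 = 0.03472 mol
Q = 0.03472 × 96500 = 3350 C
t = 3350 / 0.180 = 18610 s = 310 min

310 min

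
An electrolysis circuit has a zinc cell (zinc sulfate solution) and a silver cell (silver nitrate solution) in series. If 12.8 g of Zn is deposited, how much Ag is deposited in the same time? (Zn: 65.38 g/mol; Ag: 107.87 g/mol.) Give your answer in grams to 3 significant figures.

n(Zn) = 12.8 / 65.38 = 0.1958 mol
Zn²⁺ + 2e⁻ → Zn, so n(e⁻) = 2 × 0.1958 = 0.3916 mol
The cells are in series, so the same charge (and hence the same n(e⁻) = 0.3916 mol) passes through both.
Ag⁺ + e⁻ → Ag, so n(Ag) = 0.3916 mol
m(Ag) = 0.3916 × 107.87 = 42.2 g

42.2 g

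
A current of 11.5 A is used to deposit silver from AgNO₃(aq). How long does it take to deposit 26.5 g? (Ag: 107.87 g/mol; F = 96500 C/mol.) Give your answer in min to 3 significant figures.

34.4 min

n(Ag) = 26.5 / 107.87 = 0.2457 mol
Ag⁺ + e⁻ → Ag, so n(e⁻) = 0.2457 mol
Q = 0.2457 × 96500 = 23710 C
t = Q / I = 23710 / 11.5 = 2062 s = 34.4 min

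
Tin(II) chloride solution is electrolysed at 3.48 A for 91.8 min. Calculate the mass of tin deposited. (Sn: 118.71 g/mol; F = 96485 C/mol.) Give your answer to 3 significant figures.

11.8 g

Charge passed = 3.48 × 5508 = 19170 C
Moles of electrons = 19170 / 96485 = 0.1987 mol
Sn²⁺ + 2e⁻ → Sn, so n(Sn) = 0.1987 / 2 = 0.09935 mol
m = 0.09935 × 118.71 = 11.8 g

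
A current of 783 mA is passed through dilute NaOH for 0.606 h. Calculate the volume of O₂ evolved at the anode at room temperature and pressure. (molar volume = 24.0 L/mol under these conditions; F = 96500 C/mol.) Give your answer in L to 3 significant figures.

0.106 L

Q = 0.783 A × 2181.6 s = 1708 C
Moles of electrons = 1708 / 96500 = 0.01770 mol
2H₂O → O₂ + 4H⁺ + 4e⁻, so n(O₂) = 0.01770 / 4 = 0.004425 mol
V = 0.004425 × 24.0 = 0.1062 L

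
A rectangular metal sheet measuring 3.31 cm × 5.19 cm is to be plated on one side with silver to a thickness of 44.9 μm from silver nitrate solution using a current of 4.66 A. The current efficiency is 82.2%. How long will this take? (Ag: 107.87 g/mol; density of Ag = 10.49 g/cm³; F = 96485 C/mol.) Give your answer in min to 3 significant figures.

3.15 min

Plated area = 3.31 × 5.19 = 17.18 cm²
Volume = 17.18 × 44.9×10⁻⁴ cm = 0.07714 cm³
m(Ag) = 0.07714 × 10.49 = 0.8092 g
n(Ag) = 0.8092 / 107.87 = 0.007502 mol; n(e⁻) = 0.007502 mol
Q = 0.007502 × 96485 / 0.822 = 880.6 C
t = 880.6 / 4.66 = 189.0 s = 3.15 min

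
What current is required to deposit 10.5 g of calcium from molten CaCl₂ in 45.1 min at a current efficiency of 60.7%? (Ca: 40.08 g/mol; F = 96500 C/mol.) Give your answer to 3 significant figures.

n(Ca) = 10.5 / 40.08 = 0.2620 mol
Ca²⁺ + 2e⁻ → Ca, so n(e⁻) = 2 × 0.2620 = 0.5240 mol
Q = 0.5240 × 96500 / 0.607 = 83300 C
I = Q / t = 83300 / 2706 s = 30.8 A

30.8 A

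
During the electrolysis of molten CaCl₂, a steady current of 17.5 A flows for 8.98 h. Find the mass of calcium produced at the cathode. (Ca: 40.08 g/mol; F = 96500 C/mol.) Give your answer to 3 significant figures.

117 g

Q = It = 17.5 × 32328 = 5.657×10^5 C
Moles of electrons = 5.657×10^5 / 96500 = 5.862 mol
Ca²⁺ + 2e⁻ → Ca, so n(Ca) = 5.862 / 2 = 2.931 mol
m = 2.931 × 40.08 = 117 g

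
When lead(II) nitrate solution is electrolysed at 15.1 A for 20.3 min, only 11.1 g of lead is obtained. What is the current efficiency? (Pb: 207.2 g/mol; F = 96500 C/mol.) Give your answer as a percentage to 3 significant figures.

56.2%

Q = 15.1 × 1218 = 18390 C
n(e⁻) = 18390 / 96500 = 0.1906 mol
Pb²⁺ + 2e⁻ → Pb, so theoretical n(Pb) = 0.09530 mol → 19.75 g
Efficiency = 11.1 / 19.75 = 0.5620 = 56.2%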